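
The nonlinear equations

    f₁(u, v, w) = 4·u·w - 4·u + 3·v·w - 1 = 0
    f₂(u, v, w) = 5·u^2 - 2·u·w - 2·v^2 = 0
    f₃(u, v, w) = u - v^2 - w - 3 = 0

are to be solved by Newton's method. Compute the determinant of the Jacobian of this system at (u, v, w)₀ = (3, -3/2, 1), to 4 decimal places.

651.0000

J = [[4·w - 4, 3·w, 4·u + 3·v], [10·u - 2·w, -4·v, -2·u], [1, -2·v, -1]].
At the point, J = [[0.0000, 3.0000, 7.5000], [28.0000, 6.0000, -6.0000], [1.0000, 3.0000, -1.0000]].
det J = 651.0000.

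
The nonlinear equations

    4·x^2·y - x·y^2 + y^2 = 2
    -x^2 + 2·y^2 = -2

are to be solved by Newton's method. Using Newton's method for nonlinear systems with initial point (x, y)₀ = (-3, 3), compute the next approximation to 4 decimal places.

At (-3, 3): F = (142.0000, 11.0000).
Jacobian J = [[8·x·y - y^2, 4·x^2 - 2·x·y + 2·y], [-2·x, 4·y]].
At the point, J = [[-81.0000, 60.0000], [6.0000, 12.0000]] (det J = -1332.0000).
Solving J·Δ = −F gives Δ = (0.7838, -1.3086).
Then the next iterate is (x, y)₁ = (-2.2162, 1.6914).

(-2.2162, 1.6914)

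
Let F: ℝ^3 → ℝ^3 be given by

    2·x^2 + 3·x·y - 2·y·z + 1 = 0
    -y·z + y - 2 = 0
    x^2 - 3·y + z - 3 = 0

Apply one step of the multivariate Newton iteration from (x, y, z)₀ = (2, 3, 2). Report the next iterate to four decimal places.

(1.2752, -0.1697, 1.3899)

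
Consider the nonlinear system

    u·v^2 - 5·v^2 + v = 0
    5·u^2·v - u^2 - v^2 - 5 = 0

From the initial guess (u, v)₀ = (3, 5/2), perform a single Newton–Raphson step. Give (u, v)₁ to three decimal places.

(2.506, 1.046)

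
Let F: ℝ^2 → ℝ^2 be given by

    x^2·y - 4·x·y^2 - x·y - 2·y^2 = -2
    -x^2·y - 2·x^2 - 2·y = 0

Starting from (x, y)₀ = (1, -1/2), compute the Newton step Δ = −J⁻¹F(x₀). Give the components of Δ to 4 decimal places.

At (1, -1/2): F = (0.5000, -0.5000).
Jacobian J = [[2·x·y - 4·y^2 - y, x^2 - 8·x·y - x - 4·y], [-2·x·y - 4·x, -x^2 - 2]].
At the point, J = [[-1.5000, 6.0000], [-3.0000, -3.0000]] (det J = 22.5000).
Solving J·Δ = −F gives Δ = (-0.0667, -0.1000).

(-0.0667, -0.1000)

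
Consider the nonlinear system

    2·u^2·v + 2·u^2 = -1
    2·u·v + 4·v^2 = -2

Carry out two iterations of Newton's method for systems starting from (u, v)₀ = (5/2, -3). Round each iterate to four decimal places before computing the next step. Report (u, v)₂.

At (5/2, -3): F = (-24.0000, 23.0000).
Jacobian J = [[4·u·v + 4·u, 2·u^2], [2·v, 2·u + 8·v]].
At the point, J = [[-20.0000, 12.5000], [-6.0000, -19.0000]] (det J = 455.0000).
Solving J·Δ = −F gives Δ = (-0.3703, 1.3275).
Then the next iterate is (u, v)₁ = (2.1297, -1.6725).
Round to (2.1297, -1.6725) and repeat: F = (-5.100412, 6.065179), J = [[-5.728893, 9.071244], [-3.3450, -9.1206]].
Δ = (0.1029, 0.6273), so (u, v)₂ = (2.2326, -1.0452).

(2.2326, -1.0452)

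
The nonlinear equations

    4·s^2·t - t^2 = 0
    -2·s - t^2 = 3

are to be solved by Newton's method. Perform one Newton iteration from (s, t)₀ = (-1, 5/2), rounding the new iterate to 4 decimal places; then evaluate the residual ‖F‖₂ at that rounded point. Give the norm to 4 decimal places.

2.6795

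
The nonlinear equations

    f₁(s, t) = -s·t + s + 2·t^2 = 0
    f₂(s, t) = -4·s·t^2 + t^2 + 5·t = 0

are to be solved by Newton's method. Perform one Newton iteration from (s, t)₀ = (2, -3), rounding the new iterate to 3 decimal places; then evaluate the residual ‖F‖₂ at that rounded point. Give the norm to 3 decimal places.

At (2, -3): F = (26.000, -78.000).
Jacobian J = [[-t + 1, -s + 4·t], [-4·t^2, -8·s·t + 2·t + 5]].
At the point, J = [[4.000, -14.000], [-36.000, 47.000]] (det J = -316.000).
Solving J·Δ = −F gives Δ = (0.411, 1.975).
Then the next iterate is (s, t)₁ = (2.411, -1.025).
Re-evaluating at (2.411, -1.025): F = (6.98353, -14.20660), so ‖F‖₂ = 15.830.

15.830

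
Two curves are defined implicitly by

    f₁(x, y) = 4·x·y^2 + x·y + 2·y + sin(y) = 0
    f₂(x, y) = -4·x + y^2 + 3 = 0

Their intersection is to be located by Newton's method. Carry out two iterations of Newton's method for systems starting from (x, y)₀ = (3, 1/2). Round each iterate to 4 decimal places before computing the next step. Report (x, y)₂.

(0.7312, 0.0692)

At (3, 1/2): F = (5.979426, -8.7500).
Jacobian J = [[4·y^2 + y, 8·x·y + x + cos(y) + 2], [-4, 2·y]].
At the point, J = [[1.5000, 17.877583], [-4.0000, 1.0000]] (det J = 73.010330).
Solving J·Δ = −F gives Δ = (-2.2245, -0.1478).
Then the next iterate is (x, y)₁ = (0.7755, 0.3522).
Round to (0.7755, 0.3522) and repeat: F = (1.707282, 0.022045), J = [[0.848379, 5.899165], [-4.0000, 0.7044]].
Δ = (-0.0443, -0.2830), so (x, y)₂ = (0.7312, 0.0692).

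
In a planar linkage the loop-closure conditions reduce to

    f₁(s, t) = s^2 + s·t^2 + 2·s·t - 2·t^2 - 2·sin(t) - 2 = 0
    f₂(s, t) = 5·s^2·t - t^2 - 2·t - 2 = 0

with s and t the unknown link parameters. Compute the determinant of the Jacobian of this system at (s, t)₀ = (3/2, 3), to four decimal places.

-30.5993

J = [[2·s + t^2 + 2·t, 2·s·t + 2·s - 4·t - 2·cos(t)], [10·s·t, 5·s^2 - 2·t - 2]].
At the point, J = [[18.0000, 1.979985], [45.0000, 3.2500]].
det J = -30.5993.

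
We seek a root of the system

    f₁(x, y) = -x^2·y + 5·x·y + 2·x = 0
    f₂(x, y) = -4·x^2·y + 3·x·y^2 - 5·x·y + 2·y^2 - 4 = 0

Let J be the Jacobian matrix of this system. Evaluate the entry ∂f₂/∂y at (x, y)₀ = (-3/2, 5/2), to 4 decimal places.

∂f₂/∂y = -4·x^2 + 6·x·y - 5·x + 4·y.
At (-3/2, 5/2) this is -14.0000.

-14.0000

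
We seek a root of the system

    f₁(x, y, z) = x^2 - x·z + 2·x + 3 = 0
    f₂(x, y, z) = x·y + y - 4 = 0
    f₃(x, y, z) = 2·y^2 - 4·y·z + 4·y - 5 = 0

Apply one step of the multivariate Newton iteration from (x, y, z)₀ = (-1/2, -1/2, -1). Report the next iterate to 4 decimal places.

(17.2500, 25.7500, -75.5000)

At (-1/2, -1/2, -1): F = (1.7500, -4.2500, -8.5000).
Jacobian J = [[2·x - z + 2, 0, -x], [y, x + 1, 0], [0, 4·y - 4·z + 4, -4·y]].
At the point, J = [[2.0000, 0.0000, 0.5000], [-0.5000, 0.5000, 0.0000], [0.0000, 6.0000, 2.0000]] (det J = 0.5000).
Solving J·Δ = −F gives Δ = (17.7500, 26.2500, -74.5000).
Then the next iterate is (x, y, z)₁ = (17.2500, 25.7500, -75.5000).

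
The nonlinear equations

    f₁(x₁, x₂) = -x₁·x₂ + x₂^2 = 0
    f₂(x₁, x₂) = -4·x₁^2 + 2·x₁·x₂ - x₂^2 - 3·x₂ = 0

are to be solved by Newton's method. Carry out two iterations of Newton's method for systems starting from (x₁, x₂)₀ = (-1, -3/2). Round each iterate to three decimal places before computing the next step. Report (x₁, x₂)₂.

At (-1, -3/2): F = (0.750, 1.250).
Jacobian J = [[-x₂, -x₁ + 2·x₂], [-8·x₁ + 2·x₂, 2·x₁ - 2·x₂ - 3]].
At the point, J = [[1.500, -2.000], [5.000, -2.000]] (det J = 7.000).
Solving J·Δ = −F gives Δ = (-0.143, 0.268).
Then the next iterate is (x₁, x₂)₁ = (-1.143, -1.232).
Round to (-1.143, -1.232) and repeat: F = (0.10965, -0.23127), J = [[1.232, -1.321], [6.680, -2.822]].
Δ = (0.115, 0.190), so (x₁, x₂)₂ = (-1.028, -1.042).

(-1.028, -1.042)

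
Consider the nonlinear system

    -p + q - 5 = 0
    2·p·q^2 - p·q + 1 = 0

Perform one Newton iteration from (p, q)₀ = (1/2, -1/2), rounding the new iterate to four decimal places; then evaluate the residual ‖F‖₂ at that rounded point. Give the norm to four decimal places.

At (1/2, -1/2): F = (-6.0000, 1.5000).
Jacobian J = [[-1, 1], [2·q^2 - q, 4·p·q - p]].
At the point, J = [[-1.0000, 1.0000], [1.0000, -1.5000]] (det J = 0.5000).
Solving J·Δ = −F gives Δ = (-15.0000, -9.0000).
Then the next iterate is (p, q)₁ = (-14.5000, -9.5000).
Re-evaluating at (-14.5000, -9.5000): F = (0.0000, -2754.0000), so ‖F‖₂ = 2754.0000.

2754.0000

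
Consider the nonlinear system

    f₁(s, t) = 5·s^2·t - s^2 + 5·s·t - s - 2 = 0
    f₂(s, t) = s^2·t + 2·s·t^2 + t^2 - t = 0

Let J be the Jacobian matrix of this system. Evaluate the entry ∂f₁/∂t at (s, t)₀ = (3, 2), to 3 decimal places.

60.000

∂f₁/∂t = 5·s^2 + 5·s.
At (3, 2) this is 60.000.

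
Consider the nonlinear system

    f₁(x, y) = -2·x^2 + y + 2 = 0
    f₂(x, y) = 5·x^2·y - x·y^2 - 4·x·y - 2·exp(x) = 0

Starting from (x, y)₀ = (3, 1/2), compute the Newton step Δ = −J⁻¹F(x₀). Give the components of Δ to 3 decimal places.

At (3, 1/2): F = (-15.500, -24.42107).
Jacobian J = [[-4·x, 1], [10·x·y - y^2 - 4·y - 2·exp(x), 5·x^2 - 2·x·y - 4·x]].
At the point, J = [[-12.000, 1.000], [-27.42107, 30.000]] (det J = -332.57893).
Solving J·Δ = −F gives Δ = (-1.325, -0.397).

(-1.325, -0.397)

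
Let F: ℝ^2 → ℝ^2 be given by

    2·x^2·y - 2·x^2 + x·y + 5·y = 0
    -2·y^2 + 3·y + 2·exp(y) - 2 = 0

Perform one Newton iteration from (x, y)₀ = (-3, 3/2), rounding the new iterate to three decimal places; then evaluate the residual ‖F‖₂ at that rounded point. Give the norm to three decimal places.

At (-3, 3/2): F = (12.000, 6.96338).
Jacobian J = [[4·x·y - 4·x + y, 2·x^2 + x + 5], [0, -4·y + 2·exp(y) + 3]].
At the point, J = [[-4.500, 20.000], [0.000, 5.96338]] (det J = -26.83520).
Solving J·Δ = −F gives Δ = (-2.523, -1.168).
Then the next iterate is (x, y)₁ = (-5.523, 0.332).
Re-evaluating at (-5.523, 0.332): F = (-40.92635, 1.56306), so ‖F‖₂ = 40.956.

40.956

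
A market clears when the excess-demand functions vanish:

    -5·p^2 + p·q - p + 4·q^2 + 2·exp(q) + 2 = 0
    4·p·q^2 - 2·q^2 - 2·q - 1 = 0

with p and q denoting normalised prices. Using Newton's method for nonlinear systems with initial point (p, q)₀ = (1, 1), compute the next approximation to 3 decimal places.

(1.351, 0.797)

At (1, 1): F = (6.43656, -1.000).
Jacobian J = [[-10·p + q - 1, p + 8·q + 2·exp(q)], [4·q^2, 8·p·q - 4·q - 2]].
At the point, J = [[-10.000, 14.43656], [4.000, 2.000]] (det J = -77.74625).
Solving J·Δ = −F gives Δ = (0.351, -0.203).
Then the next iterate is (p, q)₁ = (1.351, 0.797).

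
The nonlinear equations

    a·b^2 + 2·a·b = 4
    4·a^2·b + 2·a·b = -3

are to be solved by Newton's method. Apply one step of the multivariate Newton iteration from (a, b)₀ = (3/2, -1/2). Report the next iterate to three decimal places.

(39.500, 21.917)

At (3/2, -1/2): F = (-5.125, -3.000).
Jacobian J = [[b^2 + 2·b, 2·a·b + 2·a], [8·a·b + 2·b, 4·a^2 + 2·a]].
At the point, J = [[-0.750, 1.500], [-7.000, 12.000]] (det J = 1.500).
Solving J·Δ = −F gives Δ = (38.000, 22.417).
Then the next iterate is (a, b)₁ = (39.500, 21.917).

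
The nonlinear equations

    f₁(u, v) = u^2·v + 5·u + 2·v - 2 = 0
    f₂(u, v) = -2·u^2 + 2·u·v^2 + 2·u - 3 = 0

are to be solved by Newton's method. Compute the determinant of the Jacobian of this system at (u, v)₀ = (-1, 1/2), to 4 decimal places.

-27.5000

J = [[2·u·v + 5, u^2 + 2], [-4·u + 2·v^2 + 2, 4·u·v]].
At the point, J = [[4.0000, 3.0000], [6.5000, -2.0000]].
det J = -27.5000.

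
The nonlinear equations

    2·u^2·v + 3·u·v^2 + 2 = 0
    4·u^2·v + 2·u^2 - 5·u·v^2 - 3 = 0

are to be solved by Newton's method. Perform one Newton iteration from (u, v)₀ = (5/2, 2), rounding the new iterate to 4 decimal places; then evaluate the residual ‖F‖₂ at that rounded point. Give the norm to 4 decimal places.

At (5/2, 2): F = (57.0000, 9.5000).
Jacobian J = [[4·u·v + 3·v^2, 2·u^2 + 6·u·v], [8·u·v + 4·u - 5·v^2, 4·u^2 - 10·u·v]].
At the point, J = [[32.0000, 42.5000], [30.0000, -25.0000]] (det J = -2075.0000).
Solving J·Δ = −F gives Δ = (-0.8813, -0.6776).
Then the next iterate is (u, v)₁ = (1.6187, 1.3224).
Re-evaluating at (1.6187, 1.3224): F = (17.421943, 1.946693), so ‖F‖₂ = 17.5304.

17.5304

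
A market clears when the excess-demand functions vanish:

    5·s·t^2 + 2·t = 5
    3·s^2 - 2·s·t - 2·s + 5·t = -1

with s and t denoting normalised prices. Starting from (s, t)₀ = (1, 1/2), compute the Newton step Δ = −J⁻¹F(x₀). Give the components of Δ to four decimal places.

At (1, 1/2): F = (-2.7500, 3.5000).
Jacobian J = [[5·t^2, 10·s·t + 2], [6·s - 2·t - 2, -2·s + 5]].
At the point, J = [[1.2500, 7.0000], [3.0000, 3.0000]] (det J = -17.2500).
Solving J·Δ = −F gives Δ = (-1.8986, 0.7319).

(-1.8986, 0.7319)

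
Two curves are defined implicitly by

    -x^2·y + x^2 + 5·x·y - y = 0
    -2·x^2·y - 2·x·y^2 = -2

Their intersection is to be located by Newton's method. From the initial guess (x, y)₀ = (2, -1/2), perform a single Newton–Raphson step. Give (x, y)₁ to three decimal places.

(1.016, -0.111)

At (2, -1/2): F = (1.500, 5.000).
Jacobian J = [[-2·x·y + 2·x + 5·y, -x^2 + 5·x - 1], [-4·x·y - 2·y^2, -2·x^2 - 4·x·y]].
At the point, J = [[3.500, 5.000], [3.500, -4.000]] (det J = -31.500).
Solving J·Δ = −F gives Δ = (-0.984, 0.389).
Then the next iterate is (x, y)₁ = (1.016, -0.111).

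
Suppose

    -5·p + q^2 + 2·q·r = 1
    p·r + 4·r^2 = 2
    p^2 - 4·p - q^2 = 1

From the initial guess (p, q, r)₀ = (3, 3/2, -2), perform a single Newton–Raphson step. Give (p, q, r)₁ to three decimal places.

(0.418, -2.304, -0.987)

At (3, 3/2, -2): F = (-19.750, 8.000, -6.250).
Jacobian J = [[-5, 2·q + 2·r, 2·q], [r, 0, p + 8·r], [2·p - 4, -2·q, 0]].
At the point, J = [[-5.000, -1.000, 3.000], [-2.000, 0.000, -13.000], [2.000, -3.000, 0.000]] (det J = 239.000).
Solving J·Δ = −F gives Δ = (-2.582, -3.804, 1.013).
Then the next iterate is (p, q, r)₁ = (0.418, -2.304, -0.987).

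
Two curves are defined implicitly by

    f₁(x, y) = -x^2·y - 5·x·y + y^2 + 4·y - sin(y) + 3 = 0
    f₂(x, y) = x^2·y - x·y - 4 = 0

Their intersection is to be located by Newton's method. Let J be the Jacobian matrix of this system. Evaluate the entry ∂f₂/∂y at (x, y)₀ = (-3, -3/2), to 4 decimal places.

∂f₂/∂y = x^2 - x.
At (-3, -3/2) this is 12.0000.

12.0000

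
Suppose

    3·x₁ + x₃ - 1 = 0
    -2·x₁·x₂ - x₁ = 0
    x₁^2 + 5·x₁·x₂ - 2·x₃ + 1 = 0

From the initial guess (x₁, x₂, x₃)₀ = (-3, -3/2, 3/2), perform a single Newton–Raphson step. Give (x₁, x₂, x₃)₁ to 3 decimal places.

(-4.000, -0.167, 13.000)

At (-3, -3/2, 3/2): F = (-8.500, -6.000, 29.500).
Jacobian J = [[3, 0, 1], [-2·x₂ - 1, -2·x₁, 0], [2·x₁ + 5·x₂, 5·x₁, -2]].
At the point, J = [[3.000, 0.000, 1.000], [2.000, 6.000, 0.000], [-13.500, -15.000, -2.000]] (det J = 15.000).
Solving J·Δ = −F gives Δ = (-1.000, 1.333, 11.500).
Then the next iterate is (x₁, x₂, x₃)₁ = (-4.000, -0.167, 13.000).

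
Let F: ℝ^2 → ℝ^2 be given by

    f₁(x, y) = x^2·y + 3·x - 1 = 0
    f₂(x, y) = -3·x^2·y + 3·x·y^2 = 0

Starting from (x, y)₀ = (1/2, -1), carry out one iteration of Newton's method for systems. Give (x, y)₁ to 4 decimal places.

At (1/2, -1): F = (0.2500, 2.2500).
Jacobian J = [[2·x·y + 3, x^2], [-6·x·y + 3·y^2, -3·x^2 + 6·x·y]].
At the point, J = [[2.0000, 0.2500], [6.0000, -3.7500]] (det J = -9.0000).
Solving J·Δ = −F gives Δ = (-0.1667, 0.3333).
Then the next iterate is (x, y)₁ = (0.3333, -0.6667).

(0.3333, -0.6667)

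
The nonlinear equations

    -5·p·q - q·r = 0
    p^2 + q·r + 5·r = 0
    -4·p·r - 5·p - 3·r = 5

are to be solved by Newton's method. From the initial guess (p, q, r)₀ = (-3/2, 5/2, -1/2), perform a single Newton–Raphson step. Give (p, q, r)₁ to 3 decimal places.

(-0.743, 1.316, -0.076)

At (-3/2, 5/2, -1/2): F = (20.000, -1.500, 1.000).
Jacobian J = [[-5·q, -5·p - r, -q], [2·p, r, q + 5], [-4·r - 5, 0, -4·p - 3]].
At the point, J = [[-12.500, 8.000, -2.500], [-3.000, -0.500, 7.500], [-3.000, 0.000, 3.000]] (det J = -85.500).
Solving J·Δ = −F gives Δ = (0.757, -1.184, 0.424).
Then the next iterate is (p, q, r)₁ = (-0.743, 1.316, -0.076).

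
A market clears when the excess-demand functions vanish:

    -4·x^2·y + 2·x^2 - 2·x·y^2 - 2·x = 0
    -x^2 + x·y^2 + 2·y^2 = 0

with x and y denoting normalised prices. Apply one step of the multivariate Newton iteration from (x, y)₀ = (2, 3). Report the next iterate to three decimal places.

At (2, 3): F = (-80.000, 32.000).
Jacobian J = [[-8·x·y + 4·x - 2·y^2 - 2, -4·x^2 - 4·x·y], [-2·x + y^2, 2·x·y + 4·y]].
At the point, J = [[-60.000, -40.000], [5.000, 24.000]] (det J = -1240.000).
Solving J·Δ = −F gives Δ = (-0.516, -1.226).
Then the next iterate is (x, y)₁ = (1.484, 1.774).

(1.484, 1.774)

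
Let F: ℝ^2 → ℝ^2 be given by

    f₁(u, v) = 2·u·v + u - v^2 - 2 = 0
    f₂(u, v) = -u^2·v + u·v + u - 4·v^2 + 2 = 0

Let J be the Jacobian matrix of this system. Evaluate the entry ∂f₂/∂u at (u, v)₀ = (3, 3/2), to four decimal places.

-6.5000

∂f₂/∂u = -2·u·v + v + 1.
At (3, 3/2) this is -6.5000.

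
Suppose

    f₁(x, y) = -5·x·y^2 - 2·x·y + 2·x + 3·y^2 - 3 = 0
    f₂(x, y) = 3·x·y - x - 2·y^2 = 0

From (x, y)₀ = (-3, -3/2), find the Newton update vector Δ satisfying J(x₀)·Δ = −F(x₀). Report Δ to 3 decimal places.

At (-3, -3/2): F = (22.500, 12.000).
Jacobian J = [[-5·y^2 - 2·y + 2, -10·x·y - 2·x + 6·y], [3·y - 1, 3·x - 4·y]].
At the point, J = [[-6.250, -48.000], [-5.500, -3.000]] (det J = -245.250).
Solving J·Δ = −F gives Δ = (2.073, 0.199).

(2.073, 0.199)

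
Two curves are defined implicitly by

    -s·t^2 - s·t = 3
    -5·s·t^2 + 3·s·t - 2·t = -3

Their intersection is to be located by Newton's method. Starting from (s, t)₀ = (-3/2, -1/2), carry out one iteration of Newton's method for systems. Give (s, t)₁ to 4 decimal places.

At (-3/2, -1/2): F = (-3.3750, 8.1250).
Jacobian J = [[-t^2 - t, -2·s·t - s], [-5·t^2 + 3·t, -10·s·t + 3·s - 2]].
At the point, J = [[0.2500, 0.0000], [-2.7500, -14.0000]] (det J = -3.5000).
Solving J·Δ = −F gives Δ = (13.5000, -2.0714).
Then the next iterate is (s, t)₁ = (12.0000, -2.5714).

(12.0000, -2.5714)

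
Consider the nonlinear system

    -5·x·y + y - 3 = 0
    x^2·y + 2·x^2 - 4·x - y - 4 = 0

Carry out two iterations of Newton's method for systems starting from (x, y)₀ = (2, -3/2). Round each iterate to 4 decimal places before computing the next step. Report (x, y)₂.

(10.3551, 1.0644)

At (2, -3/2): F = (10.5000, -8.5000).
Jacobian J = [[-5·y, -5·x + 1], [2·x·y + 4·x - 4, x^2 - 1]].
At the point, J = [[7.5000, -9.0000], [-2.0000, 3.0000]] (det J = 4.5000).
Solving J·Δ = −F gives Δ = (10.0000, 9.5000).
Then the next iterate is (x, y)₁ = (12.0000, 8.0000).
Round to (12.0000, 8.0000) and repeat: F = (-475.0000, 1380.0000), J = [[-40.0000, -59.0000], [236.0000, 143.0000]].
Δ = (-1.6449, -6.9356), so (x, y)₂ = (10.3551, 1.0644).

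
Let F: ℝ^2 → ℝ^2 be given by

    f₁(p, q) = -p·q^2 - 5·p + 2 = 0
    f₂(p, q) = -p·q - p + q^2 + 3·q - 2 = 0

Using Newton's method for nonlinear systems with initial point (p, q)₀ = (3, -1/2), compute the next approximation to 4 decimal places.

At (3, -1/2): F = (-13.7500, -4.7500).
Jacobian J = [[-q^2 - 5, -2·p·q], [-q - 1, -p + 2·q + 3]].
At the point, J = [[-5.2500, 3.0000], [-0.5000, -1.0000]] (det J = 6.7500).
Solving J·Δ = −F gives Δ = (-4.1481, -2.6759).
Then the next iterate is (p, q)₁ = (-1.1481, -3.1759).

(-1.1481, -3.1759)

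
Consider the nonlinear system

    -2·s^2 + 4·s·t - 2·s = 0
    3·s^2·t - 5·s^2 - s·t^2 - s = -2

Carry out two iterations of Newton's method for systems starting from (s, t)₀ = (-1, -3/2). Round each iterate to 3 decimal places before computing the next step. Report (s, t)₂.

(-0.754, 0.136)

At (-1, -3/2): F = (6.000, -4.250).
Jacobian J = [[-4·s + 4·t - 2, 4·s], [6·s·t - 10·s - t^2 - 1, 3·s^2 - 2·s·t]].
At the point, J = [[-4.000, -4.000], [15.750, 0.000]] (det J = 63.000).
Solving J·Δ = −F gives Δ = (0.270, 1.230).
Then the next iterate is (s, t)₁ = (-0.730, -0.270).
Round to (-0.730, -0.270) and repeat: F = (1.18260, -0.31293), J = [[-0.160, -2.920], [7.40970, 1.20450]].
Δ = (-0.024, 0.406), so (s, t)₂ = (-0.754, 0.136).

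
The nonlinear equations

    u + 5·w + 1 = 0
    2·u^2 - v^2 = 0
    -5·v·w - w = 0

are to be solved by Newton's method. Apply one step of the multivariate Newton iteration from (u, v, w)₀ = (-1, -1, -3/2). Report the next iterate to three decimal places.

(-0.736, -0.972, -0.053)

At (-1, -1, -3/2): F = (-7.500, 1.000, -6.000).
Jacobian J = [[1, 0, 5], [4·u, -2·v, 0], [0, -5·w, -5·v - 1]].
At the point, J = [[1.000, 0.000, 5.000], [-4.000, 2.000, 0.000], [0.000, 7.500, 4.000]] (det J = -142.000).
Solving J·Δ = −F gives Δ = (0.264, 0.028, 1.447).
Then the next iterate is (u, v, w)₁ = (-0.736, -0.972, -0.053).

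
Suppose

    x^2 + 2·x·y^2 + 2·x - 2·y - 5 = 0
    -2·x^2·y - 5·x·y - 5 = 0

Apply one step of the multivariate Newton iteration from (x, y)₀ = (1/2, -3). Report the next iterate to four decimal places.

(0.5167, -1.5500)

At (1/2, -3): F = (11.2500, 4.0000).
Jacobian J = [[2·x + 2·y^2 + 2, 4·x·y - 2], [-4·x·y - 5·y, -2·x^2 - 5·x]].
At the point, J = [[21.0000, -8.0000], [21.0000, -3.0000]] (det J = 105.0000).
Solving J·Δ = −F gives Δ = (0.0167, 1.4500).
Then the next iterate is (x, y)₁ = (0.5167, -1.5500).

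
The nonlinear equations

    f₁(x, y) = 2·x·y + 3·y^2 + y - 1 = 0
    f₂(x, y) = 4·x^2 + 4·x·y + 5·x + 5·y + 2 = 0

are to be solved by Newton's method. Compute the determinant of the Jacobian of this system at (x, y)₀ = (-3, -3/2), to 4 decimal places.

-329.0000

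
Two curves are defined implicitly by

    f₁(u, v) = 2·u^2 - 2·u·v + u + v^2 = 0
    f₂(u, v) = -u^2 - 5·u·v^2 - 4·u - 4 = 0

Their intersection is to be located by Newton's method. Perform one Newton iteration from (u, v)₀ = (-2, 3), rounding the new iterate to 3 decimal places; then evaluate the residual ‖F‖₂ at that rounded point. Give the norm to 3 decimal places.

16.368

At (-2, 3): F = (27.000, 90.000).
Jacobian J = [[4·u - 2·v + 1, -2·u + 2·v], [-2·u - 5·v^2 - 4, -10·u·v]].
At the point, J = [[-13.000, 10.000], [-45.000, 60.000]] (det J = -330.000).
Solving J·Δ = −F gives Δ = (2.182, 0.136).
Then the next iterate is (u, v)₁ = (0.182, 3.136).
Re-evaluating at (0.182, 3.136): F = (8.94124, -13.71052), so ‖F‖₂ = 16.368.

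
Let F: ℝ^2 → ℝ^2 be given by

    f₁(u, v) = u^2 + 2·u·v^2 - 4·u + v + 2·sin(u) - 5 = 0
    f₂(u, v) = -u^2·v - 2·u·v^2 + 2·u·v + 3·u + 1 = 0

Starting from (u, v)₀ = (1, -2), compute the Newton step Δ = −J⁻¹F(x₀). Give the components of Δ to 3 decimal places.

(1.561, 1.534)

At (1, -2): F = (-0.31706, -6.000).
Jacobian J = [[2·u + 2·v^2 + 2·cos(u) - 4, 4·u·v + 1], [-2·u·v - 2·v^2 + 2·v + 3, -u^2 - 4·u·v + 2·u]].
At the point, J = [[7.08060, -7.000], [-5.000, 9.000]] (det J = 28.72544).
Solving J·Δ = −F gives Δ = (1.561, 1.534).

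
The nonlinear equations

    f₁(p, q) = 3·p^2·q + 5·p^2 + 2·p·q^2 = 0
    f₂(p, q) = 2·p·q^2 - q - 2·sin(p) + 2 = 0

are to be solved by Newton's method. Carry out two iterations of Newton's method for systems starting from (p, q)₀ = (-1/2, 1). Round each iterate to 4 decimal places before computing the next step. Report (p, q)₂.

(-0.3988, 1.3414)

At (-1/2, 1): F = (1.0000, 0.958851).
Jacobian J = [[6·p·q + 10·p + 2·q^2, 3·p^2 + 4·p·q], [2·q^2 - 2·cos(p), 4·p·q - 1]].
At the point, J = [[-6.0000, -1.2500], [0.244835, -3.0000]] (det J = 18.306044).
Solving J·Δ = −F gives Δ = (0.0984, 0.3276).
Then the next iterate is (p, q)₁ = (-0.4016, 1.3276).
Round to (-0.4016, 1.3276) and repeat: F = (0.033112, 0.038526), J = [[-3.689941, -1.648809], [1.684170, -3.132657]].
Δ = (0.0028, 0.0138), so (p, q)₂ = (-0.3988, 1.3414).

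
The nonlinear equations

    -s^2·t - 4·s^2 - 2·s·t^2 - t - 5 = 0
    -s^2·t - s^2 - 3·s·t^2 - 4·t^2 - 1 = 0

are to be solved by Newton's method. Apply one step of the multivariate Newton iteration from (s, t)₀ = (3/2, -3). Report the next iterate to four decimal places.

(0.8744, -1.7721)

At (3/2, -3): F = (-31.2500, -73.0000).
Jacobian J = [[-2·s·t - 8·s - 2·t^2, -s^2 - 4·s·t - 1], [-2·s·t - 2·s - 3·t^2, -s^2 - 6·s·t - 8·t]].
At the point, J = [[-21.0000, 14.7500], [-21.0000, 48.7500]] (det J = -714.0000).
Solving J·Δ = −F gives Δ = (-0.6256, 1.2279).
Then the next iterate is (s, t)₁ = (0.8744, -1.7721).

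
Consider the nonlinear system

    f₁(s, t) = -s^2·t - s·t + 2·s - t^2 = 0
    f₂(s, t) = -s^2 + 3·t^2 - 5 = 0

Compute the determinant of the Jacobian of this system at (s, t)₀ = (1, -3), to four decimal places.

-190.0000

J = [[-2·s·t - t + 2, -s^2 - s - 2·t], [-2·s, 6·t]].
At the point, J = [[11.0000, 4.0000], [-2.0000, -18.0000]].
det J = -190.0000.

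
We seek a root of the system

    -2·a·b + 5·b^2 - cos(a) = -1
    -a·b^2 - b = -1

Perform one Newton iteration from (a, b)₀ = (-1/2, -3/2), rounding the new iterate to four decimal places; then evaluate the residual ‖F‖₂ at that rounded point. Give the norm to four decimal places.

2.9785

At (-1/2, -3/2): F = (9.872417, 3.6250).
Jacobian J = [[-2·b + sin(a), -2·a + 10·b], [-b^2, -2·a·b - 1]].
At the point, J = [[2.520574, -14.0000], [-2.2500, -2.5000]] (det J = -37.801436).
Solving J·Δ = −F gives Δ = (0.6896, 0.8293).
Then the next iterate is (a, b)₁ = (0.1896, -0.6707).
Re-evaluating at (0.1896, -0.6707): F = (2.521442, 1.585411), so ‖F‖₂ = 2.9785.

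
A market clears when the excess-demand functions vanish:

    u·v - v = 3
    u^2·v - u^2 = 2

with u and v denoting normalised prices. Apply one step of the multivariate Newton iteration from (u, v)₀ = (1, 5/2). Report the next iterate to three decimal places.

At (1, 5/2): F = (-3.000, -0.500).
Jacobian J = [[v, u - 1], [2·u·v - 2·u, u^2]].
At the point, J = [[2.500, 0.000], [3.000, 1.000]] (det J = 2.500).
Solving J·Δ = −F gives Δ = (1.200, -3.100).
Then the next iterate is (u, v)₁ = (2.200, -0.600).

(2.200, -0.600)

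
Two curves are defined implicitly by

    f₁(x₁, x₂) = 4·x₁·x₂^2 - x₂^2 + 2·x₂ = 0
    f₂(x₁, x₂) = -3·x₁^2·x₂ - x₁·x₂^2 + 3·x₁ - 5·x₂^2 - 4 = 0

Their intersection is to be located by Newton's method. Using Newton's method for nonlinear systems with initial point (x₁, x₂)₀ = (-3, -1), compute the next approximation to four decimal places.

(-3.0253, -0.4607)

At (-3, -1): F = (-15.0000, 12.0000).
Jacobian J = [[4·x₂^2, 8·x₁·x₂ - 2·x₂ + 2], [-6·x₁·x₂ - x₂^2 + 3, -3·x₁^2 - 2·x₁·x₂ - 10·x₂]].
At the point, J = [[4.0000, 28.0000], [-16.0000, -23.0000]] (det J = 356.0000).
Solving J·Δ = −F gives Δ = (-0.0253, 0.5393).
Then the next iterate is (x₁, x₂)₁ = (-3.0253, -0.4607).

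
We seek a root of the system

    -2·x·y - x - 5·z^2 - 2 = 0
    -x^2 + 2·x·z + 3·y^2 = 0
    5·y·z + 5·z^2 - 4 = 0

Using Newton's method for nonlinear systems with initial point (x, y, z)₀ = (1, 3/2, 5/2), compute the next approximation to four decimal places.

(-0.3567, 1.0323, 1.2645)

At (1, 3/2, 5/2): F = (-37.2500, 10.7500, 46.0000).
Jacobian J = [[-2·y - 1, -2·x, -10·z], [-2·x + 2·z, 6·y, 2·x], [0, 5·z, 5·y + 10·z]].
At the point, J = [[-4.0000, -2.0000, -25.0000], [3.0000, 9.0000, 2.0000], [0.0000, 12.5000, 32.5000]] (det J = -1812.5000).
Solving J·Δ = −F gives Δ = (-1.3567, -0.4677, -1.2355).
Then the next iterate is (x, y, z)₁ = (-0.3567, 1.0323, 1.2645).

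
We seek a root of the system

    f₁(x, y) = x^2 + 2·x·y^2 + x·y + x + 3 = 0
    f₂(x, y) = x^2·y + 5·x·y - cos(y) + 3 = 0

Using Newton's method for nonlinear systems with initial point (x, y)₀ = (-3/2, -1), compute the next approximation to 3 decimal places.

At (-3/2, -1): F = (2.250, 7.70970).
Jacobian J = [[2·x + 2·y^2 + y + 1, 4·x·y + x], [2·x·y + 5·y, x^2 + 5·x + sin(y)]].
At the point, J = [[-1.000, 4.500], [-2.000, -6.09147]] (det J = 15.09147).
Solving J·Δ = −F gives Δ = (3.207, 0.213).
Then the next iterate is (x, y)₁ = (1.707, -0.787).

(1.707, -0.787)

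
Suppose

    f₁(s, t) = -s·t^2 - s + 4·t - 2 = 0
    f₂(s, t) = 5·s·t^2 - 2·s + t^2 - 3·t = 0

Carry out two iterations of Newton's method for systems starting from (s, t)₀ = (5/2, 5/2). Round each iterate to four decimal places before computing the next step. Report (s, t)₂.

(1.5189, 1.1432)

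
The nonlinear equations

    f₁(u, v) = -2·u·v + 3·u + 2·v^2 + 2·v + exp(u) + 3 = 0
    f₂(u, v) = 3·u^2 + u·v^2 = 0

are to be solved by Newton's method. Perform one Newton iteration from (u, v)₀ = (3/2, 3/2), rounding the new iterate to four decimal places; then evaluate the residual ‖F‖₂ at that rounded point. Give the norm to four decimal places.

32.9340

At (3/2, 3/2): F = (14.981689, 10.1250).
Jacobian J = [[-2·v + exp(u) + 3, -2·u + 4·v + 2], [6·u + v^2, 2·u·v]].
At the point, J = [[4.481689, 5.0000], [11.2500, 4.5000]] (det J = -36.082399).
Solving J·Δ = −F gives Δ = (0.4654, -3.4135).
Then the next iterate is (u, v)₁ = (1.9654, -1.9135).
Re-evaluating at (1.9654, -1.9135): F = (27.051517, 18.784669), so ‖F‖₂ = 32.9340.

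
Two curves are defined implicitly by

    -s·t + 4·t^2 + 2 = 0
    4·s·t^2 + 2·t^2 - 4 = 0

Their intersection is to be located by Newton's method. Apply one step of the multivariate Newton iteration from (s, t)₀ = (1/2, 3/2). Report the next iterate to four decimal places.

At (1/2, 3/2): F = (10.2500, 5.0000).
Jacobian J = [[-t, -s + 8·t], [4·t^2, 8·s·t + 4·t]].
At the point, J = [[-1.5000, 11.5000], [9.0000, 12.0000]] (det J = -121.5000).
Solving J·Δ = −F gives Δ = (0.5391, -0.8210).
Then the next iterate is (s, t)₁ = (1.0391, 0.6790).

(1.0391, 0.6790)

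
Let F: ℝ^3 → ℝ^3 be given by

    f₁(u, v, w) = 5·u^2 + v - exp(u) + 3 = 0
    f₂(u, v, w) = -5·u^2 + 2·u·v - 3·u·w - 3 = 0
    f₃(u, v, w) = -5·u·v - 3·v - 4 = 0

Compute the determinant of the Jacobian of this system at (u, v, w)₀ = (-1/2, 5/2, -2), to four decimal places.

-22.9549

J = [[10·u - exp(u), 1, 0], [-10·u + 2·v - 3·w, 2·u, -3·u], [-5·v, -5·u - 3, 0]].
At the point, J = [[-5.606531, 1.0000, 0.0000], [16.0000, -1.0000, 1.5000], [-12.5000, -0.5000, 0.0000]].
det J = -22.9549.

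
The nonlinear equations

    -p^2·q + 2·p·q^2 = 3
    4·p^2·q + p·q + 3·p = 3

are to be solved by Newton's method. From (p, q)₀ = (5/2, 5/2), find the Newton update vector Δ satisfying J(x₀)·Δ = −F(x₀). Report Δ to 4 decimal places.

(-0.9862, -0.6733)

At (5/2, 5/2): F = (12.6250, 73.2500).
Jacobian J = [[-2·p·q + 2·q^2, -p^2 + 4·p·q], [8·p·q + q + 3, 4·p^2 + p]].
At the point, J = [[0.0000, 18.7500], [55.5000, 27.5000]] (det J = -1040.6250).
Solving J·Δ = −F gives Δ = (-0.9862, -0.6733).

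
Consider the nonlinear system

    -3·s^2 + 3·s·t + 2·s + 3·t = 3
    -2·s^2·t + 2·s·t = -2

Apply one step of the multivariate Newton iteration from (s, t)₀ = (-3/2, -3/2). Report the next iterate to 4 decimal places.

At (-3/2, -3/2): F = (-10.5000, 13.2500).
Jacobian J = [[-6·s + 3·t + 2, 3·s + 3], [-4·s·t + 2·t, -2·s^2 + 2·s]].
At the point, J = [[6.5000, -1.5000], [-12.0000, -7.5000]] (det J = -66.7500).
Solving J·Δ = −F gives Δ = (1.4775, -0.5974).
Then the next iterate is (s, t)₁ = (-0.0225, -2.0974).

(-0.0225, -2.0974)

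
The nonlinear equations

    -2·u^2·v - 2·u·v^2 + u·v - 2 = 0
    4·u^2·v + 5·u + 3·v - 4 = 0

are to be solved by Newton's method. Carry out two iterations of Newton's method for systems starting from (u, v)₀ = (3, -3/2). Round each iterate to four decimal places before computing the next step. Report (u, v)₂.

At (3, -3/2): F = (7.0000, -47.5000).
Jacobian J = [[-4·u·v - 2·v^2 + v, -2·u^2 - 4·u·v + u], [8·u·v + 5, 4·u^2 + 3]].
At the point, J = [[12.0000, 3.0000], [-31.0000, 39.0000]] (det J = 561.0000).
Solving J·Δ = −F gives Δ = (-0.7406, 0.6292).
Then the next iterate is (u, v)₁ = (2.2594, -0.8708).
Round to (2.2594, -0.8708) and repeat: F = (1.496615, -13.096747), J = [[5.482557, -0.080435], [-10.739884, 23.419553]].
Δ = (-0.2666, 0.4370), so (u, v)₂ = (1.9928, -0.4338).

(1.9928, -0.4338)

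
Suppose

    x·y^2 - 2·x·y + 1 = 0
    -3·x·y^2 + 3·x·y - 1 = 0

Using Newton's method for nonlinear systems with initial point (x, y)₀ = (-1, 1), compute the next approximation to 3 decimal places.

At (-1, 1): F = (2.000, -1.000).
Jacobian J = [[y^2 - 2·y, 2·x·y - 2·x], [-3·y^2 + 3·y, -6·x·y + 3·x]].
At the point, J = [[-1.000, 0.000], [0.000, 3.000]] (det J = -3.000).
Solving J·Δ = −F gives Δ = (2.000, 0.333).
Then the next iterate is (x, y)₁ = (1.000, 1.333).

(1.000, 1.333)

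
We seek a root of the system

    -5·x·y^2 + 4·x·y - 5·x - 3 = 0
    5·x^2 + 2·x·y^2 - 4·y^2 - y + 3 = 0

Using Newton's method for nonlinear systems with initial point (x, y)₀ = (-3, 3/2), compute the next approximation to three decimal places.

At (-3, 3/2): F = (27.750, 24.000).
Jacobian J = [[-5·y^2 + 4·y - 5, -10·x·y + 4·x], [10·x + 2·y^2, 4·x·y - 8·y - 1]].
At the point, J = [[-10.250, 33.000], [-25.500, -31.000]] (det J = 1159.250).
Solving J·Δ = −F gives Δ = (1.425, -0.398).
Then the next iterate is (x, y)₁ = (-1.575, 1.102).

(-1.575, 1.102)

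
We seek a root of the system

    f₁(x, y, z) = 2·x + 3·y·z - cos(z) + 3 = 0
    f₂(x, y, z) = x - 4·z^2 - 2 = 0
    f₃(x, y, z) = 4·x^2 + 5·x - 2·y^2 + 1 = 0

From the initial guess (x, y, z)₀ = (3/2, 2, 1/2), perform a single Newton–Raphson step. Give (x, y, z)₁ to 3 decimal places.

At (3/2, 2, 1/2): F = (8.12242, -1.500, 9.500).
Jacobian J = [[2, 3·z, 3·y + sin(z)], [1, 0, -8·z], [8·x + 5, -4·y, 0]].
At the point, J = [[2.000, 1.500, 6.47943], [1.000, 0.000, -4.000], [17.000, -8.000, 0.000]] (det J = -217.83540).
Solving J·Δ = −F gives Δ = (-1.098, -1.146, -0.649).
Then the next iterate is (x, y, z)₁ = (0.402, 0.854, -0.149).

(0.402, 0.854, -0.149)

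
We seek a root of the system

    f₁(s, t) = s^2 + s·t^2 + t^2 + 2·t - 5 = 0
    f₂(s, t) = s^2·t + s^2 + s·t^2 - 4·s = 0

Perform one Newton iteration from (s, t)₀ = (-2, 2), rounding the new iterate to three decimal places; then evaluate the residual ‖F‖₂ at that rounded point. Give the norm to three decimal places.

At (-2, 2): F = (-1.000, 12.000).
Jacobian J = [[2·s + t^2, 2·s·t + 2·t + 2], [2·s·t + 2·s + t^2 - 4, s^2 + 2·s·t]].
At the point, J = [[0.000, -2.000], [-12.000, -4.000]] (det J = -24.000).
Solving J·Δ = −F gives Δ = (1.167, -0.500).
Then the next iterate is (s, t)₁ = (-0.833, 1.500).
Re-evaluating at (-0.833, 1.500): F = (-0.93036, 3.19247), so ‖F‖₂ = 3.325.

3.325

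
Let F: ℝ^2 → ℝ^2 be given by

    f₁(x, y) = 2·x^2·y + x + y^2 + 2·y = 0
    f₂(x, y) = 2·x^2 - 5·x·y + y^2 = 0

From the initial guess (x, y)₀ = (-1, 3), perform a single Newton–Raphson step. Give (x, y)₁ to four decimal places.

(-0.4203, 1.6377)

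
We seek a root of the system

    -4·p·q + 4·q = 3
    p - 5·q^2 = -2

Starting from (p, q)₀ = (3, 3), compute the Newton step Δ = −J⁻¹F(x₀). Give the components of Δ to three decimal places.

At (3, 3): F = (-27.000, -40.000).
Jacobian J = [[-4·q, -4·p + 4], [1, -10·q]].
At the point, J = [[-12.000, -8.000], [1.000, -30.000]] (det J = 368.000).
Solving J·Δ = −F gives Δ = (-1.332, -1.378).

(-1.332, -1.378)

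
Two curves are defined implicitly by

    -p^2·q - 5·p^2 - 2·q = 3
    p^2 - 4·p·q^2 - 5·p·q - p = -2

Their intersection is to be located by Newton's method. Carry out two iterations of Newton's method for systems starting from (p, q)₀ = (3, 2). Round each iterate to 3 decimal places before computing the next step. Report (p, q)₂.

At (3, 2): F = (-70.000, -70.000).
Jacobian J = [[-2·p·q - 10·p, -p^2 - 2], [2·p - 4·q^2 - 5·q - 1, -8·p·q - 5·p]].
At the point, J = [[-42.000, -11.000], [-21.000, -63.000]] (det J = 2415.000).
Solving J·Δ = −F gives Δ = (-1.507, -0.609).
Then the next iterate is (p, q)₁ = (1.493, 1.391).
Round to (1.493, 1.391) and repeat: F = (-20.02785, -19.20288), J = [[-19.08353, -4.22905], [-12.70852, -24.07910]].
Δ = (-0.988, -0.276), so (p, q)₂ = (0.505, 1.115).

(0.505, 1.115)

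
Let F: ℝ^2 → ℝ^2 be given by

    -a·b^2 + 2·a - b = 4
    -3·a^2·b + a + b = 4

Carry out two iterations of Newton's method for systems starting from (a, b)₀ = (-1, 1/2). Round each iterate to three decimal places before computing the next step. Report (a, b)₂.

At (-1, 1/2): F = (-6.250, -6.000).
Jacobian J = [[-b^2 + 2, -2·a·b - 1], [-6·a·b + 1, -3·a^2 + 1]].
At the point, J = [[1.750, 0.000], [4.000, -2.000]] (det J = -3.500).
Solving J·Δ = −F gives Δ = (3.571, 4.143).
Then the next iterate is (a, b)₁ = (2.571, 4.643).
Round to (2.571, 4.643) and repeat: F = (-58.92520, -88.85726), J = [[-19.55745, -24.87431], [-70.62292, -18.83012]].
Δ = (-0.793, -1.746), so (a, b)₂ = (1.778, 2.897).

(1.778, 2.897)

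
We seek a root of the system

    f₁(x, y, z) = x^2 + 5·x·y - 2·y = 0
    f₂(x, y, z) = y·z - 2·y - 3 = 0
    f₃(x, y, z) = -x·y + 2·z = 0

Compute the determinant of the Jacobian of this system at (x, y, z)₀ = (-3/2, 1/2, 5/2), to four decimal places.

J = [[2·x + 5·y, 5·x - 2, 0], [0, z - 2, y], [-y, -x, 2]].
At the point, J = [[-0.5000, -9.5000, 0.0000], [0.0000, 0.5000, 0.5000], [-0.5000, 1.5000, 2.0000]].
det J = 2.2500.

2.2500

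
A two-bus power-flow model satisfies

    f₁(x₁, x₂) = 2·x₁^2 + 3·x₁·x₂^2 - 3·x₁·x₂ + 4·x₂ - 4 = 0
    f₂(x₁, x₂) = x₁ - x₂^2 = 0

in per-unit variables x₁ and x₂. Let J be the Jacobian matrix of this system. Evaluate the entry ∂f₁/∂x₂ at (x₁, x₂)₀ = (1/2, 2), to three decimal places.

∂f₁/∂x₂ = 6·x₁·x₂ - 3·x₁ + 4.
At (1/2, 2) this is 8.500.

8.500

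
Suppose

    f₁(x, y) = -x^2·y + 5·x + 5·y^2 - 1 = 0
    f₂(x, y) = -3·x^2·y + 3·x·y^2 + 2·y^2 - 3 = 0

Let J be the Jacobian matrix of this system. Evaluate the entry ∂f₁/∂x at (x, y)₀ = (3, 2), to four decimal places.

∂f₁/∂x = -2·x·y + 5.
At (3, 2) this is -7.0000.

-7.0000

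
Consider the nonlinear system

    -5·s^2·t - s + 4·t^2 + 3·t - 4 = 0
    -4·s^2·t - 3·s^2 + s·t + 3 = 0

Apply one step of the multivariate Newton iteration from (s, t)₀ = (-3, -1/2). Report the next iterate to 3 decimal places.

(-1.830, -0.450)

At (-3, -1/2): F = (21.000, -4.500).
Jacobian J = [[-10·s·t - 1, -5·s^2 + 8·t + 3], [-8·s·t - 6·s + t, -4·s^2 + s]].
At the point, J = [[-16.000, -46.000], [5.500, -39.000]] (det J = 877.000).
Solving J·Δ = −F gives Δ = (1.170, 0.050).
Then the next iterate is (s, t)₁ = (-1.830, -0.450).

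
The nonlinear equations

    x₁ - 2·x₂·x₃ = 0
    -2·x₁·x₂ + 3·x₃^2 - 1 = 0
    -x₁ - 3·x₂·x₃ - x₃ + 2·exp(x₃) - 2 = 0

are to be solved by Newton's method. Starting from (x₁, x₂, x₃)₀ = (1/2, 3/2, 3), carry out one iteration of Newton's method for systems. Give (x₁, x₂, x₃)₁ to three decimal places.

(5.483, 1.188, 2.452)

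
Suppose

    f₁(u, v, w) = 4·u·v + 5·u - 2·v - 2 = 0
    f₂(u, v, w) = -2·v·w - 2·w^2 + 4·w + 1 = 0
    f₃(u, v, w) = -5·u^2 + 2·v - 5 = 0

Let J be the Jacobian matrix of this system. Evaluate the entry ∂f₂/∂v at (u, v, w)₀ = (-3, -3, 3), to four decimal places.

-6.0000

∂f₂/∂v = -2·w.
At (-3, -3, 3) this is -6.0000.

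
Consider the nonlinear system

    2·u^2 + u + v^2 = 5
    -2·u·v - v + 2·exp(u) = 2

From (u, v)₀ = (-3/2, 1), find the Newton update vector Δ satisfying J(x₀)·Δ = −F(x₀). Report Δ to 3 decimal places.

At (-3/2, 1): F = (-1.000, 0.44626).
Jacobian J = [[4·u + 1, 2·v], [-2·v + 2·exp(u), -2·u - 1]].
At the point, J = [[-5.000, 2.000], [-1.55374, 2.000]] (det J = -6.89252).
Solving J·Δ = −F gives Δ = (-0.420, -0.549).

(-0.420, -0.549)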